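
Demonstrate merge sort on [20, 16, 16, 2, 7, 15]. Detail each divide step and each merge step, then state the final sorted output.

Merge sort trace:

Split: [20, 16, 16, 2, 7, 15] -> [20, 16, 16] and [2, 7, 15]
  Split: [20, 16, 16] -> [20] and [16, 16]
    Split: [16, 16] -> [16] and [16]
    Merge: [16] + [16] -> [16, 16]
  Merge: [20] + [16, 16] -> [16, 16, 20]
  Split: [2, 7, 15] -> [2] and [7, 15]
    Split: [7, 15] -> [7] and [15]
    Merge: [7] + [15] -> [7, 15]
  Merge: [2] + [7, 15] -> [2, 7, 15]
Merge: [16, 16, 20] + [2, 7, 15] -> [2, 7, 15, 16, 16, 20]

Final sorted array: [2, 7, 15, 16, 16, 20]

The merge sort proceeds by recursively splitting the array and merging sorted halves.
After all merges, the sorted array is [2, 7, 15, 16, 16, 20].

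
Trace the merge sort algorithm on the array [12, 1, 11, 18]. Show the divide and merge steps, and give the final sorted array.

Merge sort trace:

Split: [12, 1, 11, 18] -> [12, 1] and [11, 18]
  Split: [12, 1] -> [12] and [1]
  Merge: [12] + [1] -> [1, 12]
  Split: [11, 18] -> [11] and [18]
  Merge: [11] + [18] -> [11, 18]
Merge: [1, 12] + [11, 18] -> [1, 11, 12, 18]

Final sorted array: [1, 11, 12, 18]

The merge sort proceeds by recursively splitting the array and merging sorted halves.
After all merges, the sorted array is [1, 11, 12, 18].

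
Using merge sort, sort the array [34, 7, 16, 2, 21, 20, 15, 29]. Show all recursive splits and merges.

Merge sort trace:

Split: [34, 7, 16, 2, 21, 20, 15, 29] -> [34, 7, 16, 2] and [21, 20, 15, 29]
  Split: [34, 7, 16, 2] -> [34, 7] and [16, 2]
    Split: [34, 7] -> [34] and [7]
    Merge: [34] + [7] -> [7, 34]
    Split: [16, 2] -> [16] and [2]
    Merge: [16] + [2] -> [2, 16]
  Merge: [7, 34] + [2, 16] -> [2, 7, 16, 34]
  Split: [21, 20, 15, 29] -> [21, 20] and [15, 29]
    Split: [21, 20] -> [21] and [20]
    Merge: [21] + [20] -> [20, 21]
    Split: [15, 29] -> [15] and [29]
    Merge: [15] + [29] -> [15, 29]
  Merge: [20, 21] + [15, 29] -> [15, 20, 21, 29]
Merge: [2, 7, 16, 34] + [15, 20, 21, 29] -> [2, 7, 15, 16, 20, 21, 29, 34]

Final sorted array: [2, 7, 15, 16, 20, 21, 29, 34]

The merge sort proceeds by recursively splitting the array and merging sorted halves.
After all merges, the sorted array is [2, 7, 15, 16, 20, 21, 29, 34].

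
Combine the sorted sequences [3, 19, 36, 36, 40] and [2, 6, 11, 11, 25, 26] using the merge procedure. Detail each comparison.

Merging process:

Compare 3 vs 2: take 2 from right. Merged: [2]
Compare 3 vs 6: take 3 from left. Merged: [2, 3]
Compare 19 vs 6: take 6 from right. Merged: [2, 3, 6]
Compare 19 vs 11: take 11 from right. Merged: [2, 3, 6, 11]
Compare 19 vs 11: take 11 from right. Merged: [2, 3, 6, 11, 11]
Compare 19 vs 25: take 19 from left. Merged: [2, 3, 6, 11, 11, 19]
Compare 36 vs 25: take 25 from right. Merged: [2, 3, 6, 11, 11, 19, 25]
Compare 36 vs 26: take 26 from right. Merged: [2, 3, 6, 11, 11, 19, 25, 26]
Append remaining from left: [36, 36, 40]. Merged: [2, 3, 6, 11, 11, 19, 25, 26, 36, 36, 40]

Final merged array: [2, 3, 6, 11, 11, 19, 25, 26, 36, 36, 40]
Total comparisons: 8

The merged array is [2, 3, 6, 11, 11, 19, 25, 26, 36, 36, 40], requiring 8 comparisons. The merge step runs in O(n) time where n is the total number of elements.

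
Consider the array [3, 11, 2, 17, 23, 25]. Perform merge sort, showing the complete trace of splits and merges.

Merge sort trace:

Split: [3, 11, 2, 17, 23, 25] -> [3, 11, 2] and [17, 23, 25]
  Split: [3, 11, 2] -> [3] and [11, 2]
    Split: [11, 2] -> [11] and [2]
    Merge: [11] + [2] -> [2, 11]
  Merge: [3] + [2, 11] -> [2, 3, 11]
  Split: [17, 23, 25] -> [17] and [23, 25]
    Split: [23, 25] -> [23] and [25]
    Merge: [23] + [25] -> [23, 25]
  Merge: [17] + [23, 25] -> [17, 23, 25]
Merge: [2, 3, 11] + [17, 23, 25] -> [2, 3, 11, 17, 23, 25]

Final sorted array: [2, 3, 11, 17, 23, 25]

The merge sort proceeds by recursively splitting the array and merging sorted halves.
After all merges, the sorted array is [2, 3, 11, 17, 23, 25].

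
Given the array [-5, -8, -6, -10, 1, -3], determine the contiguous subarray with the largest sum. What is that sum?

Using Kadane's algorithm on [-5, -8, -6, -10, 1, -3]:

Scanning through the array:
Position 1 (value -8): max_ending_here = -8, max_so_far = -5
Position 2 (value -6): max_ending_here = -6, max_so_far = -5
Position 3 (value -10): max_ending_here = -10, max_so_far = -5
Position 4 (value 1): max_ending_here = 1, max_so_far = 1
Position 5 (value -3): max_ending_here = -2, max_so_far = 1

Maximum subarray: [1]
Maximum sum: 1

The maximum subarray is [1] with sum 1. This subarray runs from index 4 to index 4.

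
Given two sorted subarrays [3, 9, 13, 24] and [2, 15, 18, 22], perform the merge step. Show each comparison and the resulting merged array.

Merging process:

Compare 3 vs 2: take 2 from right. Merged: [2]
Compare 3 vs 15: take 3 from left. Merged: [2, 3]
Compare 9 vs 15: take 9 from left. Merged: [2, 3, 9]
Compare 13 vs 15: take 13 from left. Merged: [2, 3, 9, 13]
Compare 24 vs 15: take 15 from right. Merged: [2, 3, 9, 13, 15]
Compare 24 vs 18: take 18 from right. Merged: [2, 3, 9, 13, 15, 18]
Compare 24 vs 22: take 22 from right. Merged: [2, 3, 9, 13, 15, 18, 22]
Append remaining from left: [24]. Merged: [2, 3, 9, 13, 15, 18, 22, 24]

Final merged array: [2, 3, 9, 13, 15, 18, 22, 24]
Total comparisons: 7

The merged array is [2, 3, 9, 13, 15, 18, 22, 24], requiring 7 comparisons. The merge step runs in O(n) time where n is the total number of elements.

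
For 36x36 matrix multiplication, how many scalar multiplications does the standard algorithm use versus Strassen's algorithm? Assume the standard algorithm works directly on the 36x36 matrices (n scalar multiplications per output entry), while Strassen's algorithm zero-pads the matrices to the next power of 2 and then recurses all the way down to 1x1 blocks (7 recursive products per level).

Matrix multiplication for 36x36 matrices:

Strassen's algorithm requires power-of-2 dimensions. Pad 36x36 to 64x64 (next power of 2).

Standard algorithm: 36^3 = 46656 multiplications
Strassen's algorithm: 7^(log2(64)) = 7^6 = 117649 multiplications
Difference: 46656 - 117649 = -70993 (Strassen uses MORE here due to padding overhead — for small or just-over-power-of-2 n, padding can outweigh the per-level savings)

Standard: 46656 multiplications (36^3). Strassen: 117649 multiplications (7^6, after padding to 64x64). Strassen reduces 8 recursive multiplications to 7 at each level.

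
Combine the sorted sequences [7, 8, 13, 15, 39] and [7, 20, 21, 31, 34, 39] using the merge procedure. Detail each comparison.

Merging process:

Compare 7 vs 7: take 7 from left. Merged: [7]
Compare 8 vs 7: take 7 from right. Merged: [7, 7]
Compare 8 vs 20: take 8 from left. Merged: [7, 7, 8]
Compare 13 vs 20: take 13 from left. Merged: [7, 7, 8, 13]
Compare 15 vs 20: take 15 from left. Merged: [7, 7, 8, 13, 15]
Compare 39 vs 20: take 20 from right. Merged: [7, 7, 8, 13, 15, 20]
Compare 39 vs 21: take 21 from right. Merged: [7, 7, 8, 13, 15, 20, 21]
Compare 39 vs 31: take 31 from right. Merged: [7, 7, 8, 13, 15, 20, 21, 31]
Compare 39 vs 34: take 34 from right. Merged: [7, 7, 8, 13, 15, 20, 21, 31, 34]
Compare 39 vs 39: take 39 from left. Merged: [7, 7, 8, 13, 15, 20, 21, 31, 34, 39]
Append remaining from right: [39]. Merged: [7, 7, 8, 13, 15, 20, 21, 31, 34, 39, 39]

Final merged array: [7, 7, 8, 13, 15, 20, 21, 31, 34, 39, 39]
Total comparisons: 10

The merged array is [7, 7, 8, 13, 15, 20, 21, 31, 34, 39, 39], requiring 10 comparisons. The merge step runs in O(n) time where n is the total number of elements.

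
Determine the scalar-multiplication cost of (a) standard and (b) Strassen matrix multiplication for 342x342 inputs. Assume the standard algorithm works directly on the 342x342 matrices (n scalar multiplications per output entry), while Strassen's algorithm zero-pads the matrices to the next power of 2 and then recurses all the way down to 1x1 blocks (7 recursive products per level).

Matrix multiplication for 342x342 matrices:

Strassen's algorithm requires power-of-2 dimensions. Pad 342x342 to 512x512 (next power of 2).

Standard algorithm: 342^3 = 40001688 multiplications
Strassen's algorithm: 7^(log2(512)) = 7^9 = 40353607 multiplications
Difference: 40001688 - 40353607 = -351919 (Strassen uses MORE here due to padding overhead — for small or just-over-power-of-2 n, padding can outweigh the per-level savings)

Standard: 40001688 multiplications (342^3). Strassen: 40353607 multiplications (7^9, after padding to 512x512). Strassen reduces 8 recursive multiplications to 7 at each level.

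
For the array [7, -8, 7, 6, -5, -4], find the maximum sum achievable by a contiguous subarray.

Using Kadane's algorithm on [7, -8, 7, 6, -5, -4]:

Scanning through the array:
Position 1 (value -8): max_ending_here = -1, max_so_far = 7
Position 2 (value 7): max_ending_here = 7, max_so_far = 7
Position 3 (value 6): max_ending_here = 13, max_so_far = 13
Position 4 (value -5): max_ending_here = 8, max_so_far = 13
Position 5 (value -4): max_ending_here = 4, max_so_far = 13

Maximum subarray: [7, 6]
Maximum sum: 13

The maximum subarray is [7, 6] with sum 13. This subarray runs from index 2 to index 3.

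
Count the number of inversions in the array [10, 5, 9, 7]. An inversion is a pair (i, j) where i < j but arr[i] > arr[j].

Finding inversions in [10, 5, 9, 7]:

(0, 1): arr[0]=10 > arr[1]=5
(0, 2): arr[0]=10 > arr[2]=9
(0, 3): arr[0]=10 > arr[3]=7
(2, 3): arr[2]=9 > arr[3]=7

Total inversions: 4

The array has 4 inversion(s): (0,1), (0,2), (0,3), (2,3). Each pair (i,j) satisfies i < j and arr[i] > arr[j].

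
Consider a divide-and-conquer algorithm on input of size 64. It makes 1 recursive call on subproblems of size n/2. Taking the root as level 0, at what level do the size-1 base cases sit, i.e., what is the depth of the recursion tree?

For divide and conquer with division factor 2:

Problem sizes at each level:
Level 0: 64
Level 1: 32
Level 2: 16
Level 3: 8
Level 4: 4
Level 5: 2
Level 6: 1

The root is level 0 and the size-1 base case is level 6 (the tree spans levels 0 through 6, i.e. 7 levels counting the root), so the depth is the number of divisions: log_2(64) = 6

The recursion tree depth is log_2(64) = 6. At each level, the problem size is divided by 2, so it takes 6 divisions to reduce to a base case of size 1. The algorithm makes 1 recursive call at each level.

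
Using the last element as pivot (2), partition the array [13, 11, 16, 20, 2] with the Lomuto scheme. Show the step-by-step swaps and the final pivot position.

Lomuto partition with pivot = 2:

Initial array: [13, 11, 16, 20, 2]

arr[0]=13 > 2: no swap
arr[1]=11 > 2: no swap
arr[2]=16 > 2: no swap
arr[3]=20 > 2: no swap

Place pivot at position 0: [2, 11, 16, 20, 13]
Pivot position: 0

After partitioning with pivot 2, the array becomes [2, 11, 16, 20, 13]. The pivot is placed at index 0. All elements to the left of the pivot are <= 2, and all elements to the right are > 2.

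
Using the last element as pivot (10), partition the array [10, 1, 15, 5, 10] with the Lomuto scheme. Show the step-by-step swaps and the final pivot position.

Lomuto partition with pivot = 10:

Initial array: [10, 1, 15, 5, 10]

arr[0]=10 <= 10: swap with position 0, array becomes [10, 1, 15, 5, 10]
arr[1]=1 <= 10: swap with position 1, array becomes [10, 1, 15, 5, 10]
arr[2]=15 > 10: no swap
arr[3]=5 <= 10: swap with position 2, array becomes [10, 1, 5, 15, 10]

Place pivot at position 3: [10, 1, 5, 10, 15]
Pivot position: 3

After partitioning with pivot 10, the array becomes [10, 1, 5, 10, 15]. The pivot is placed at index 3. All elements to the left of the pivot are <= 10, and all elements to the right are > 10.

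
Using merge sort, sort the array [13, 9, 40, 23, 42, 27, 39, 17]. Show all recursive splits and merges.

Merge sort trace:

Split: [13, 9, 40, 23, 42, 27, 39, 17] -> [13, 9, 40, 23] and [42, 27, 39, 17]
  Split: [13, 9, 40, 23] -> [13, 9] and [40, 23]
    Split: [13, 9] -> [13] and [9]
    Merge: [13] + [9] -> [9, 13]
    Split: [40, 23] -> [40] and [23]
    Merge: [40] + [23] -> [23, 40]
  Merge: [9, 13] + [23, 40] -> [9, 13, 23, 40]
  Split: [42, 27, 39, 17] -> [42, 27] and [39, 17]
    Split: [42, 27] -> [42] and [27]
    Merge: [42] + [27] -> [27, 42]
    Split: [39, 17] -> [39] and [17]
    Merge: [39] + [17] -> [17, 39]
  Merge: [27, 42] + [17, 39] -> [17, 27, 39, 42]
Merge: [9, 13, 23, 40] + [17, 27, 39, 42] -> [9, 13, 17, 23, 27, 39, 40, 42]

Final sorted array: [9, 13, 17, 23, 27, 39, 40, 42]

The merge sort proceeds by recursively splitting the array and merging sorted halves.
After all merges, the sorted array is [9, 13, 17, 23, 27, 39, 40, 42].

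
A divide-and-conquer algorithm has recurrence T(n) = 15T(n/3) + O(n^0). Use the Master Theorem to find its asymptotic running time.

Master Theorem for T(n) = 15T(n/3) + O(n^0):

a = 15, b = 3, c = 0
log_b(a) = log_3(15) = 2.4650

Case 1: c = 0 < log_3(15) = 2.4650
T(n) = O(n^(log_3 15))

For T(n) = 15T(n/3) + O(n^0): log_3(15) = 2.4650. This is Case 1 of the Master Theorem (c < log_b(a), work dominated by leaves), giving O(n^(log_3 15)).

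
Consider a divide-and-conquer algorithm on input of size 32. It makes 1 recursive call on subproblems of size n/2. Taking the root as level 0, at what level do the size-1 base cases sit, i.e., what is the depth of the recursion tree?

For divide and conquer with division factor 2:

Problem sizes at each level:
Level 0: 32
Level 1: 16
Level 2: 8
Level 3: 4
Level 4: 2
Level 5: 1

The root is level 0 and the size-1 base case is level 5 (the tree spans levels 0 through 5, i.e. 6 levels counting the root), so the depth is the number of divisions: log_2(32) = 5

The recursion tree depth is log_2(32) = 5. At each level, the problem size is divided by 2, so it takes 5 divisions to reduce to a base case of size 1. The algorithm makes 1 recursive call at each level.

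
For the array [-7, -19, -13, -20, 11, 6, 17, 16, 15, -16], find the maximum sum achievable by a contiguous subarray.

Using Kadane's algorithm on [-7, -19, -13, -20, 11, 6, 17, 16, 15, -16]:

Scanning through the array:
Position 1 (value -19): max_ending_here = -19, max_so_far = -7
Position 2 (value -13): max_ending_here = -13, max_so_far = -7
Position 3 (value -20): max_ending_here = -20, max_so_far = -7
Position 4 (value 11): max_ending_here = 11, max_so_far = 11
Position 5 (value 6): max_ending_here = 17, max_so_far = 17
Position 6 (value 17): max_ending_here = 34, max_so_far = 34
Position 7 (value 16): max_ending_here = 50, max_so_far = 50
Position 8 (value 15): max_ending_here = 65, max_so_far = 65
Position 9 (value -16): max_ending_here = 49, max_so_far = 65

Maximum subarray: [11, 6, 17, 16, 15]
Maximum sum: 65

The maximum subarray is [11, 6, 17, 16, 15] with sum 65. This subarray runs from index 4 to index 8.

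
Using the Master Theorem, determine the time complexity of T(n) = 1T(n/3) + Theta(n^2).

Master Theorem for T(n) = 1T(n/3) + O(n^2):

a = 1, b = 3, c = 2
log_b(a) = log_3(1) = 0.0000

Case 3: c = 2 > log_3(1) = 0.0000
T(n) = O(n^2) = O(n^2)

For T(n) = 1T(n/3) + O(n^2): log_3(1) = 0.0000. This is Case 3 of the Master Theorem (c > log_b(a), work dominated by root), giving O(n^2).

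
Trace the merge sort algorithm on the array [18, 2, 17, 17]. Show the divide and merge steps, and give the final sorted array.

Merge sort trace:

Split: [18, 2, 17, 17] -> [18, 2] and [17, 17]
  Split: [18, 2] -> [18] and [2]
  Merge: [18] + [2] -> [2, 18]
  Split: [17, 17] -> [17] and [17]
  Merge: [17] + [17] -> [17, 17]
Merge: [2, 18] + [17, 17] -> [2, 17, 17, 18]

Final sorted array: [2, 17, 17, 18]

The merge sort proceeds by recursively splitting the array and merging sorted halves.
After all merges, the sorted array is [2, 17, 17, 18].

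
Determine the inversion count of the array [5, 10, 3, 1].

Finding inversions in [5, 10, 3, 1]:

(0, 2): arr[0]=5 > arr[2]=3
(0, 3): arr[0]=5 > arr[3]=1
(1, 2): arr[1]=10 > arr[2]=3
(1, 3): arr[1]=10 > arr[3]=1
(2, 3): arr[2]=3 > arr[3]=1

Total inversions: 5

The array has 5 inversion(s): (0,2), (0,3), (1,2), (1,3), (2,3). Each pair (i,j) satisfies i < j and arr[i] > arr[j].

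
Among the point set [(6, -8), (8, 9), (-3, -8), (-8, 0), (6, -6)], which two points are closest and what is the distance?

Computing all pairwise distances among 5 points:

d((6, -8), (8, 9)) = 17.1172
d((6, -8), (-3, -8)) = 9.0
d((6, -8), (-8, 0)) = 16.1245
d((6, -8), (6, -6)) = 2.0 <-- minimum
d((8, 9), (-3, -8)) = 20.2485
d((8, 9), (-8, 0)) = 18.3576
d((8, 9), (6, -6)) = 15.1327
d((-3, -8), (-8, 0)) = 9.434
d((-3, -8), (6, -6)) = 9.2195
d((-8, 0), (6, -6)) = 15.2315

Closest pair: (6, -8) and (6, -6) with distance 2.0

The closest pair is (6, -8) and (6, -6) with Euclidean distance 2.0. For 5 points, brute-force pairwise comparison is shown above. For large n, the divide-and-conquer algorithm (sort by x, recurse on halves, check the dividing strip) achieves O(n log n).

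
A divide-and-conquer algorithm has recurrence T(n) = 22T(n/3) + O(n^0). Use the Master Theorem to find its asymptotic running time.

Master Theorem for T(n) = 22T(n/3) + O(n^0):

a = 22, b = 3, c = 0
log_b(a) = log_3(22) = 2.8136

Case 1: c = 0 < log_3(22) = 2.8136
T(n) = O(n^(log_3 22))

For T(n) = 22T(n/3) + O(n^0): log_3(22) = 2.8136. This is Case 1 of the Master Theorem (c < log_b(a), work dominated by leaves), giving O(n^(log_3 22)).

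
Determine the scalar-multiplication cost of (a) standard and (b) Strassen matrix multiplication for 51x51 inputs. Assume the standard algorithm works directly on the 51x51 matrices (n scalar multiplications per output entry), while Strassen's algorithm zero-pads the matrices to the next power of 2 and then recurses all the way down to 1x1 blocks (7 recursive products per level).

Matrix multiplication for 51x51 matrices:

Strassen's algorithm requires power-of-2 dimensions. Pad 51x51 to 64x64 (next power of 2).

Standard algorithm: 51^3 = 132651 multiplications
Strassen's algorithm: 7^(log2(64)) = 7^6 = 117649 multiplications
Savings: 132651 - 117649 = 15002 multiplications

Standard: 132651 multiplications (51^3). Strassen: 117649 multiplications (7^6, after padding to 64x64). Strassen reduces 8 recursive multiplications to 7 at each level.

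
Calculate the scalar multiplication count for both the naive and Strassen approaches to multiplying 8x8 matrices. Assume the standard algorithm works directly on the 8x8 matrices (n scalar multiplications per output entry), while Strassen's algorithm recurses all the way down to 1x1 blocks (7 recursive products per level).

Matrix multiplication for 8x8 matrices:

Standard algorithm: 8^3 = 512 multiplications
Strassen's algorithm: 7^(log2(8)) = 7^3 = 343 multiplications
Savings: 512 - 343 = 169 multiplications

Standard: 512 multiplications (8^3). Strassen: 343 multiplications (7^3). Strassen reduces 8 recursive multiplications to 7 at each level.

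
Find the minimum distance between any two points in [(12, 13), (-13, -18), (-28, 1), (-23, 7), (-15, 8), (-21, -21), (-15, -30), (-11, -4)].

Computing all pairwise distances among 8 points:

d((12, 13), (-13, -18)) = 39.8246
d((12, 13), (-28, 1)) = 41.7612
d((12, 13), (-23, 7)) = 35.5106
d((12, 13), (-15, 8)) = 27.4591
d((12, 13), (-21, -21)) = 47.3814
d((12, 13), (-15, -30)) = 50.774
d((12, 13), (-11, -4)) = 28.6007
d((-13, -18), (-28, 1)) = 24.2074
d((-13, -18), (-23, 7)) = 26.9258
d((-13, -18), (-15, 8)) = 26.0768
d((-13, -18), (-21, -21)) = 8.544
d((-13, -18), (-15, -30)) = 12.1655
d((-13, -18), (-11, -4)) = 14.1421
d((-28, 1), (-23, 7)) = 7.8102 <-- minimum
d((-28, 1), (-15, 8)) = 14.7648
d((-28, 1), (-21, -21)) = 23.0868
d((-28, 1), (-15, -30)) = 33.6155
d((-28, 1), (-11, -4)) = 17.72
d((-23, 7), (-15, 8)) = 8.0623
d((-23, 7), (-21, -21)) = 28.0713
d((-23, 7), (-15, -30)) = 37.855
d((-23, 7), (-11, -4)) = 16.2788
d((-15, 8), (-21, -21)) = 29.6142
d((-15, 8), (-15, -30)) = 38.0
d((-15, 8), (-11, -4)) = 12.6491
d((-21, -21), (-15, -30)) = 10.8167
d((-21, -21), (-11, -4)) = 19.7231
d((-15, -30), (-11, -4)) = 26.3059

Closest pair: (-28, 1) and (-23, 7) with distance 7.8102

The closest pair is (-28, 1) and (-23, 7) with Euclidean distance 7.8102. For 8 points, brute-force pairwise comparison is shown above. For large n, the divide-and-conquer algorithm (sort by x, recurse on halves, check the dividing strip) achieves O(n log n).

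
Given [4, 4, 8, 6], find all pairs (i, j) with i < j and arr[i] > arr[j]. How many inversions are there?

Finding inversions in [4, 4, 8, 6]:

(2, 3): arr[2]=8 > arr[3]=6

Total inversions: 1

The array has 1 inversion(s): (2,3). Each pair (i,j) satisfies i < j and arr[i] > arr[j].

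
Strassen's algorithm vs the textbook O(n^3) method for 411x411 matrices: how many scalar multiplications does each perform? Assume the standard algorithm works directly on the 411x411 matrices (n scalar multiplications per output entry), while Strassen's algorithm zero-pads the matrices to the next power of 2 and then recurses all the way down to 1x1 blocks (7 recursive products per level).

Matrix multiplication for 411x411 matrices:

Strassen's algorithm requires power-of-2 dimensions. Pad 411x411 to 512x512 (next power of 2).

Standard algorithm: 411^3 = 69426531 multiplications
Strassen's algorithm: 7^(log2(512)) = 7^9 = 40353607 multiplications
Savings: 69426531 - 40353607 = 29072924 multiplications

Standard: 69426531 multiplications (411^3). Strassen: 40353607 multiplications (7^9, after padding to 512x512). Strassen reduces 8 recursive multiplications to 7 at each level.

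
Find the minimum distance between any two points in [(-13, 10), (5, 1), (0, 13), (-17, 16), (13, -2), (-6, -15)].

Computing all pairwise distances among 6 points:

d((-13, 10), (5, 1)) = 20.1246
d((-13, 10), (0, 13)) = 13.3417
d((-13, 10), (-17, 16)) = 7.2111 <-- minimum
d((-13, 10), (13, -2)) = 28.6356
d((-13, 10), (-6, -15)) = 25.9615
d((5, 1), (0, 13)) = 13.0
d((5, 1), (-17, 16)) = 26.6271
d((5, 1), (13, -2)) = 8.544
d((5, 1), (-6, -15)) = 19.4165
d((0, 13), (-17, 16)) = 17.2627
d((0, 13), (13, -2)) = 19.8494
d((0, 13), (-6, -15)) = 28.6356
d((-17, 16), (13, -2)) = 34.9857
d((-17, 16), (-6, -15)) = 32.8938
d((13, -2), (-6, -15)) = 23.0217

Closest pair: (-13, 10) and (-17, 16) with distance 7.2111

The closest pair is (-13, 10) and (-17, 16) with Euclidean distance 7.2111. For 6 points, brute-force pairwise comparison is shown above. For large n, the divide-and-conquer algorithm (sort by x, recurse on halves, check the dividing strip) achieves O(n log n).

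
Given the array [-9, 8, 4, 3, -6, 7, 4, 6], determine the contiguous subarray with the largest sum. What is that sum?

Using Kadane's algorithm on [-9, 8, 4, 3, -6, 7, 4, 6]:

Scanning through the array:
Position 1 (value 8): max_ending_here = 8, max_so_far = 8
Position 2 (value 4): max_ending_here = 12, max_so_far = 12
Position 3 (value 3): max_ending_here = 15, max_so_far = 15
Position 4 (value -6): max_ending_here = 9, max_so_far = 15
Position 5 (value 7): max_ending_here = 16, max_so_far = 16
Position 6 (value 4): max_ending_here = 20, max_so_far = 20
Position 7 (value 6): max_ending_here = 26, max_so_far = 26

Maximum subarray: [8, 4, 3, -6, 7, 4, 6]
Maximum sum: 26

The maximum subarray is [8, 4, 3, -6, 7, 4, 6] with sum 26. This subarray runs from index 1 to index 7.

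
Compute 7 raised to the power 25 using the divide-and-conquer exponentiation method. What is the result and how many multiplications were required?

Computing 7^25 by squaring (build up from 7^1; each line after the first costs one multiplication):

7^1 = 7
7^2 = (7^1)^2 = 7^2 = 49
7^3 = 7 * 7^2 = 7 * 49 = 343
7^6 = (7^3)^2 = 343^2 = 117649
7^12 = (7^6)^2 = 117649^2 = 13841287201
7^24 = (7^12)^2 = 13841287201^2 = 191581231380566414401
7^25 = 7 * 7^24 = 7 * 191581231380566414401 = 1341068619663964900807

Result: 1341068619663964900807
Multiplications needed: 6 (6 lines after 7^1)

7^25 = 1341068619663964900807. Using exponentiation by squaring, this requires 6 multiplications. The key idea: if the exponent is even, square the half-power; if odd, multiply by the base once.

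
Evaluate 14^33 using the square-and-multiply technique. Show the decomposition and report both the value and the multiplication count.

Computing 14^33 by squaring (build up from 14^1; each line after the first costs one multiplication):

14^1 = 14
14^2 = (14^1)^2 = 14^2 = 196
14^4 = (14^2)^2 = 196^2 = 38416
14^8 = (14^4)^2 = 38416^2 = 1475789056
14^16 = (14^8)^2 = 1475789056^2 = 2177953337809371136
14^32 = (14^16)^2 = 2177953337809371136^2 = 4743480741674980702700443299789930496
14^33 = 14 * 14^32 = 14 * 4743480741674980702700443299789930496 = 66408730383449729837806206197059026944

Result: 66408730383449729837806206197059026944
Multiplications needed: 6 (6 lines after 14^1)

14^33 = 66408730383449729837806206197059026944. Using exponentiation by squaring, this requires 6 multiplications. The key idea: if the exponent is even, square the half-power; if odd, multiply by the base once.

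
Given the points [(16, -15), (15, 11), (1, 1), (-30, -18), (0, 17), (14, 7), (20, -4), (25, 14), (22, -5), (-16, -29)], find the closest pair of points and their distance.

Computing all pairwise distances among 10 points:

d((16, -15), (15, 11)) = 26.0192
d((16, -15), (1, 1)) = 21.9317
d((16, -15), (-30, -18)) = 46.0977
d((16, -15), (0, 17)) = 35.7771
d((16, -15), (14, 7)) = 22.0907
d((16, -15), (20, -4)) = 11.7047
d((16, -15), (25, 14)) = 30.3645
d((16, -15), (22, -5)) = 11.6619
d((16, -15), (-16, -29)) = 34.9285
d((15, 11), (1, 1)) = 17.2047
d((15, 11), (-30, -18)) = 53.535
d((15, 11), (0, 17)) = 16.1555
d((15, 11), (14, 7)) = 4.1231
d((15, 11), (20, -4)) = 15.8114
d((15, 11), (25, 14)) = 10.4403
d((15, 11), (22, -5)) = 17.4642
d((15, 11), (-16, -29)) = 50.6063
d((1, 1), (-30, -18)) = 36.3593
d((1, 1), (0, 17)) = 16.0312
d((1, 1), (14, 7)) = 14.3178
d((1, 1), (20, -4)) = 19.6469
d((1, 1), (25, 14)) = 27.2947
d((1, 1), (22, -5)) = 21.8403
d((1, 1), (-16, -29)) = 34.4819
d((-30, -18), (0, 17)) = 46.0977
d((-30, -18), (14, 7)) = 50.6063
d((-30, -18), (20, -4)) = 51.923
d((-30, -18), (25, 14)) = 63.6318
d((-30, -18), (22, -5)) = 53.6004
d((-30, -18), (-16, -29)) = 17.8045
d((0, 17), (14, 7)) = 17.2047
d((0, 17), (20, -4)) = 29.0
d((0, 17), (25, 14)) = 25.1794
d((0, 17), (22, -5)) = 31.1127
d((0, 17), (-16, -29)) = 48.7032
d((14, 7), (20, -4)) = 12.53
d((14, 7), (25, 14)) = 13.0384
d((14, 7), (22, -5)) = 14.4222
d((14, 7), (-16, -29)) = 46.8615
d((20, -4), (25, 14)) = 18.6815
d((20, -4), (22, -5)) = 2.2361 <-- minimum
d((20, -4), (-16, -29)) = 43.8292
d((25, 14), (22, -5)) = 19.2354
d((25, 14), (-16, -29)) = 59.4138
d((22, -5), (-16, -29)) = 44.9444

Closest pair: (20, -4) and (22, -5) with distance 2.2361

The closest pair is (20, -4) and (22, -5) with Euclidean distance 2.2361. For 10 points, brute-force pairwise comparison is shown above. For large n, the divide-and-conquer algorithm (sort by x, recurse on halves, check the dividing strip) achieves O(n log n).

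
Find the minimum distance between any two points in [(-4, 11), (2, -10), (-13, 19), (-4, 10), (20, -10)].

Computing all pairwise distances among 5 points:

d((-4, 11), (2, -10)) = 21.8403
d((-4, 11), (-13, 19)) = 12.0416
d((-4, 11), (-4, 10)) = 1.0 <-- minimum
d((-4, 11), (20, -10)) = 31.8904
d((2, -10), (-13, 19)) = 32.6497
d((2, -10), (-4, 10)) = 20.8806
d((2, -10), (20, -10)) = 18.0
d((-13, 19), (-4, 10)) = 12.7279
d((-13, 19), (20, -10)) = 43.9318
d((-4, 10), (20, -10)) = 31.241

Closest pair: (-4, 11) and (-4, 10) with distance 1.0

The closest pair is (-4, 11) and (-4, 10) with Euclidean distance 1.0. For 5 points, brute-force pairwise comparison is shown above. For large n, the divide-and-conquer algorithm (sort by x, recurse on halves, check the dividing strip) achieves O(n log n).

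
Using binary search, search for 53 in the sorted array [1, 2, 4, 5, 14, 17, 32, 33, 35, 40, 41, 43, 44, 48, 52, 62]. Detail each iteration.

Binary search for 53 in [1, 2, 4, 5, 14, 17, 32, 33, 35, 40, 41, 43, 44, 48, 52, 62]:

lo=0, hi=15, mid=7, arr[mid]=33 -> 33 < 53, search right half
lo=8, hi=15, mid=11, arr[mid]=43 -> 43 < 53, search right half
lo=12, hi=15, mid=13, arr[mid]=48 -> 48 < 53, search right half
lo=14, hi=15, mid=14, arr[mid]=52 -> 52 < 53, search right half
lo=15, hi=15, mid=15, arr[mid]=62 -> 62 > 53, search left half
lo=15 > hi=14, target 53 not found

Binary search determines that 53 is not in the array after 5 comparisons. The search space was exhausted without finding the target.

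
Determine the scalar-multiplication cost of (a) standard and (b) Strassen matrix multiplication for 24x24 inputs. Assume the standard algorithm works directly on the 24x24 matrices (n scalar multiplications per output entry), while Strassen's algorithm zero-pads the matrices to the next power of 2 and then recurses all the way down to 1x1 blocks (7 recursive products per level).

Matrix multiplication for 24x24 matrices:

Strassen's algorithm requires power-of-2 dimensions. Pad 24x24 to 32x32 (next power of 2).

Standard algorithm: 24^3 = 13824 multiplications
Strassen's algorithm: 7^(log2(32)) = 7^5 = 16807 multiplications
Difference: 13824 - 16807 = -2983 (Strassen uses MORE here due to padding overhead — for small or just-over-power-of-2 n, padding can outweigh the per-level savings)

Standard: 13824 multiplications (24^3). Strassen: 16807 multiplications (7^5, after padding to 32x32). Strassen reduces 8 recursive multiplications to 7 at each level.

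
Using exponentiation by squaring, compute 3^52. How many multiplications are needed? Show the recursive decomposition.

Computing 3^52 by squaring (build up from 3^1; each line after the first costs one multiplication):

3^1 = 3
3^2 = (3^1)^2 = 3^2 = 9
3^3 = 3 * 3^2 = 3 * 9 = 27
3^6 = (3^3)^2 = 27^2 = 729
3^12 = (3^6)^2 = 729^2 = 531441
3^13 = 3 * 3^12 = 3 * 531441 = 1594323
3^26 = (3^13)^2 = 1594323^2 = 2541865828329
3^52 = (3^26)^2 = 2541865828329^2 = 6461081889226673298932241

Result: 6461081889226673298932241
Multiplications needed: 7 (7 lines after 3^1)

3^52 = 6461081889226673298932241. Using exponentiation by squaring, this requires 7 multiplications. The key idea: if the exponent is even, square the half-power; if odd, multiply by the base once.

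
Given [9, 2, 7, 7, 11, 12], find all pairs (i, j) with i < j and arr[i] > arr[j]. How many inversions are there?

Finding inversions in [9, 2, 7, 7, 11, 12]:

(0, 1): arr[0]=9 > arr[1]=2
(0, 2): arr[0]=9 > arr[2]=7
(0, 3): arr[0]=9 > arr[3]=7

Total inversions: 3

The array has 3 inversion(s): (0,1), (0,2), (0,3). Each pair (i,j) satisfies i < j and arr[i] > arr[j].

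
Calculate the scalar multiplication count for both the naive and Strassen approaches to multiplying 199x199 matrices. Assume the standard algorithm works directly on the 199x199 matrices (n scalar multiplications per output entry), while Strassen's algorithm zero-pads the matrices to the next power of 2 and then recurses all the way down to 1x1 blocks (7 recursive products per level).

Matrix multiplication for 199x199 matrices:

Strassen's algorithm requires power-of-2 dimensions. Pad 199x199 to 256x256 (next power of 2).

Standard algorithm: 199^3 = 7880599 multiplications
Strassen's algorithm: 7^(log2(256)) = 7^8 = 5764801 multiplications
Savings: 7880599 - 5764801 = 2115798 multiplications

Standard: 7880599 multiplications (199^3). Strassen: 5764801 multiplications (7^8, after padding to 256x256). Strassen reduces 8 recursive multiplications to 7 at each level.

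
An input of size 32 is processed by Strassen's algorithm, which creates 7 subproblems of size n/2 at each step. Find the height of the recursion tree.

For divide and conquer with division factor 2:

Problem sizes at each level:
Level 0: 32
Level 1: 16
Level 2: 8
Level 3: 4
Level 4: 2
Level 5: 1

The root is level 0 and the size-1 base case is level 5 (the tree spans levels 0 through 5, i.e. 6 levels counting the root), so the depth is the number of divisions: log_2(32) = 5

The recursion tree depth is log_2(32) = 5. At each level, the problem size is divided by 2, so it takes 5 divisions to reduce to a base case of size 1. The algorithm makes 7 recursive calls at each level.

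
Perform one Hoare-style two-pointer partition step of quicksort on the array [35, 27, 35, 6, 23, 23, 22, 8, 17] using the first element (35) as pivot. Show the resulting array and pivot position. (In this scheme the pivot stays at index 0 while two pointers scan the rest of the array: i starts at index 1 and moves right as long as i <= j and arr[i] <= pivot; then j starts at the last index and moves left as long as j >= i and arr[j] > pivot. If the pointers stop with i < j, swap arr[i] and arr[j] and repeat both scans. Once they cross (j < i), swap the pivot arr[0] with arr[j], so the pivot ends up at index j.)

Hoare-style two-pointer partition with pivot = 35:

Initial array: [35, 27, 35, 6, 23, 23, 22, 8, 17]

Pointers start at i = 1, j = 8.
i ends at 9, j ends at 8: the pointers have crossed (j < i), so scanning stops.

Swap pivot arr[0] with arr[8] to place pivot at position 8: [17, 27, 35, 6, 23, 23, 22, 8, 35]
Pivot position: 8

After partitioning with pivot 35, the array becomes [17, 27, 35, 6, 23, 23, 22, 8, 35]. The pivot is placed at index 8. All elements to the left of the pivot are <= 35, and all elements to the right are > 35.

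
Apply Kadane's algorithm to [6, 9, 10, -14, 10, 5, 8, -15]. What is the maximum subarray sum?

Using Kadane's algorithm on [6, 9, 10, -14, 10, 5, 8, -15]:

Scanning through the array:
Position 1 (value 9): max_ending_here = 15, max_so_far = 15
Position 2 (value 10): max_ending_here = 25, max_so_far = 25
Position 3 (value -14): max_ending_here = 11, max_so_far = 25
Position 4 (value 10): max_ending_here = 21, max_so_far = 25
Position 5 (value 5): max_ending_here = 26, max_so_far = 26
Position 6 (value 8): max_ending_here = 34, max_so_far = 34
Position 7 (value -15): max_ending_here = 19, max_so_far = 34

Maximum subarray: [6, 9, 10, -14, 10, 5, 8]
Maximum sum: 34

The maximum subarray is [6, 9, 10, -14, 10, 5, 8] with sum 34. This subarray runs from index 0 to index 6.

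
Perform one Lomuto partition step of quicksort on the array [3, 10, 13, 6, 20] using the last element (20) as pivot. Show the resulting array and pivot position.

Lomuto partition with pivot = 20:

Initial array: [3, 10, 13, 6, 20]

arr[0]=3 <= 20: swap with position 0, array becomes [3, 10, 13, 6, 20]
arr[1]=10 <= 20: swap with position 1, array becomes [3, 10, 13, 6, 20]
arr[2]=13 <= 20: swap with position 2, array becomes [3, 10, 13, 6, 20]
arr[3]=6 <= 20: swap with position 3, array becomes [3, 10, 13, 6, 20]

Place pivot at position 4: [3, 10, 13, 6, 20]
Pivot position: 4

After partitioning with pivot 20, the array becomes [3, 10, 13, 6, 20]. The pivot is placed at index 4. All elements to the left of the pivot are <= 20, and all elements to the right are > 20.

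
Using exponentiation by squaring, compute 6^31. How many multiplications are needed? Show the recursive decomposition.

Computing 6^31 by squaring (build up from 6^1; each line after the first costs one multiplication):

6^1 = 6
6^2 = (6^1)^2 = 6^2 = 36
6^3 = 6 * 6^2 = 6 * 36 = 216
6^6 = (6^3)^2 = 216^2 = 46656
6^7 = 6 * 6^6 = 6 * 46656 = 279936
6^14 = (6^7)^2 = 279936^2 = 78364164096
6^15 = 6 * 6^14 = 6 * 78364164096 = 470184984576
6^30 = (6^15)^2 = 470184984576^2 = 221073919720733357899776
6^31 = 6 * 6^30 = 6 * 221073919720733357899776 = 1326443518324400147398656

Result: 1326443518324400147398656
Multiplications needed: 8 (8 lines after 6^1)

6^31 = 1326443518324400147398656. Using exponentiation by squaring, this requires 8 multiplications. The key idea: if the exponent is even, square the half-power; if odd, multiply by the base once.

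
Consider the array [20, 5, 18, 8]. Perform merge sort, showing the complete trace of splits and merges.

Merge sort trace:

Split: [20, 5, 18, 8] -> [20, 5] and [18, 8]
  Split: [20, 5] -> [20] and [5]
  Merge: [20] + [5] -> [5, 20]
  Split: [18, 8] -> [18] and [8]
  Merge: [18] + [8] -> [8, 18]
Merge: [5, 20] + [8, 18] -> [5, 8, 18, 20]

Final sorted array: [5, 8, 18, 20]

The merge sort proceeds by recursively splitting the array and merging sorted halves.
After all merges, the sorted array is [5, 8, 18, 20].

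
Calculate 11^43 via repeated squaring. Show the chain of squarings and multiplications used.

Computing 11^43 by squaring (build up from 11^1; each line after the first costs one multiplication):

11^1 = 11
11^2 = (11^1)^2 = 11^2 = 121
11^4 = (11^2)^2 = 121^2 = 14641
11^5 = 11 * 11^4 = 11 * 14641 = 161051
11^10 = (11^5)^2 = 161051^2 = 25937424601
11^20 = (11^10)^2 = 25937424601^2 = 672749994932560009201
11^21 = 11 * 11^20 = 11 * 672749994932560009201 = 7400249944258160101211
11^42 = (11^21)^2 = 7400249944258160101211^2 = 54763699237492901685126120802225273763666521
11^43 = 11 * 11^42 = 11 * 54763699237492901685126120802225273763666521 = 602400691612421918536387328824478011400331731

Result: 602400691612421918536387328824478011400331731
Multiplications needed: 8 (8 lines after 11^1)

11^43 = 602400691612421918536387328824478011400331731. Using exponentiation by squaring, this requires 8 multiplications. The key idea: if the exponent is even, square the half-power; if odd, multiply by the base once.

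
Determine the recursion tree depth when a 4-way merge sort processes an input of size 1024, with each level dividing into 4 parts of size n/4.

For divide and conquer with division factor 4:

Problem sizes at each level:
Level 0: 1024
Level 1: 256
Level 2: 64
Level 3: 16
Level 4: 4
Level 5: 1

The root is level 0 and the size-1 base case is level 5 (the tree spans levels 0 through 5, i.e. 6 levels counting the root), so the depth is the number of divisions: log_4(1024) = 5

The recursion tree depth is log_4(1024) = 5. At each level, the problem size is divided by 4, so it takes 5 divisions to reduce to a base case of size 1. The algorithm makes 4 recursive calls at each level.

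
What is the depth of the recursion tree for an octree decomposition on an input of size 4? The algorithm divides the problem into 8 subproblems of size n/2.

For divide and conquer with division factor 2:

Problem sizes at each level:
Level 0: 4
Level 1: 2
Level 2: 1

The root is level 0 and the size-1 base case is level 2 (the tree spans levels 0 through 2, i.e. 3 levels counting the root), so the depth is the number of divisions: log_2(4) = 2

The recursion tree depth is log_2(4) = 2. At each level, the problem size is divided by 2, so it takes 2 divisions to reduce to a base case of size 1. The algorithm makes 8 recursive calls at each level.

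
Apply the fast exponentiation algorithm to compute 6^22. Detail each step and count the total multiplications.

Computing 6^22 by squaring (build up from 6^1; each line after the first costs one multiplication):

6^1 = 6
6^2 = (6^1)^2 = 6^2 = 36
6^4 = (6^2)^2 = 36^2 = 1296
6^5 = 6 * 6^4 = 6 * 1296 = 7776
6^10 = (6^5)^2 = 7776^2 = 60466176
6^11 = 6 * 6^10 = 6 * 60466176 = 362797056
6^22 = (6^11)^2 = 362797056^2 = 131621703842267136

Result: 131621703842267136
Multiplications needed: 6 (6 lines after 6^1)

6^22 = 131621703842267136. Using exponentiation by squaring, this requires 6 multiplications. The key idea: if the exponent is even, square the half-power; if odd, multiply by the base once.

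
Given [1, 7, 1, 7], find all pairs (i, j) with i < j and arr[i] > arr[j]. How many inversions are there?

Finding inversions in [1, 7, 1, 7]:

(1, 2): arr[1]=7 > arr[2]=1

Total inversions: 1

The array has 1 inversion(s): (1,2). Each pair (i,j) satisfies i < j and arr[i] > arr[j].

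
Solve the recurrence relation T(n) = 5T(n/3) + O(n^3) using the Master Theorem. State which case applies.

Master Theorem for T(n) = 5T(n/3) + O(n^3):

a = 5, b = 3, c = 3
log_b(a) = log_3(5) = 1.4650

Case 3: c = 3 > log_3(5) = 1.4650
T(n) = O(n^3) = O(n^3)

For T(n) = 5T(n/3) + O(n^3): log_3(5) = 1.4650. This is Case 3 of the Master Theorem (c > log_b(a), work dominated by root), giving O(n^3).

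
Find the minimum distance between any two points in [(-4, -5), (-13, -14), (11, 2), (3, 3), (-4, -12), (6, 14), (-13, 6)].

Computing all pairwise distances among 7 points:

d((-4, -5), (-13, -14)) = 12.7279
d((-4, -5), (11, 2)) = 16.5529
d((-4, -5), (3, 3)) = 10.6301
d((-4, -5), (-4, -12)) = 7.0 <-- minimum
d((-4, -5), (6, 14)) = 21.4709
d((-4, -5), (-13, 6)) = 14.2127
d((-13, -14), (11, 2)) = 28.8444
d((-13, -14), (3, 3)) = 23.3452
d((-13, -14), (-4, -12)) = 9.2195
d((-13, -14), (6, 14)) = 33.8378
d((-13, -14), (-13, 6)) = 20.0
d((11, 2), (3, 3)) = 8.0623
d((11, 2), (-4, -12)) = 20.5183
d((11, 2), (6, 14)) = 13.0
d((11, 2), (-13, 6)) = 24.3311
d((3, 3), (-4, -12)) = 16.5529
d((3, 3), (6, 14)) = 11.4018
d((3, 3), (-13, 6)) = 16.2788
d((-4, -12), (6, 14)) = 27.8568
d((-4, -12), (-13, 6)) = 20.1246
d((6, 14), (-13, 6)) = 20.6155

Closest pair: (-4, -5) and (-4, -12) with distance 7.0

The closest pair is (-4, -5) and (-4, -12) with Euclidean distance 7.0. For 7 points, brute-force pairwise comparison is shown above. For large n, the divide-and-conquer algorithm (sort by x, recurse on halves, check the dividing strip) achieves O(n log n).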